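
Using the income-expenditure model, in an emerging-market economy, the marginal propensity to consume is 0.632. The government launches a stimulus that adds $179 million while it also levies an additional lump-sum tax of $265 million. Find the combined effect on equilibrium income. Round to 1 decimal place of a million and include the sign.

+$31.3 million

Expenditure multiplier = 1/(1 − MPC) = 1/(1 − 0.632) = 1/0.368 ≈ 2.717.
ΔG contributes k·ΔG = (+$179 million) / 0.368 ≈ +$486.4 million.
ΔT of +$265 million changes first-round spending by −c·ΔT = −$167.48 million, contributing k·(−c·ΔT) = (−$167.48 million) / 0.368 ≈ −$455.1 million.
Net ΔY = k(ΔG − c·ΔT) = (+$11.52 million) / 0.368 ≈ +$31.3 million.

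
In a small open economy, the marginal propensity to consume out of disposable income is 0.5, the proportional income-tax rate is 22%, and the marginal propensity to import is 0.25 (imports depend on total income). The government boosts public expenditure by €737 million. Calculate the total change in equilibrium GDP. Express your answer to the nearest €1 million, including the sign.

+€857 million

Expenditure multiplier = 1/(1 − c(1−t) + m) = 1/(1 − 0.5×0.78 + 0.25) = 1/0.86 ≈ 1.163.
ΔY = k × ΔG = (+€737 million) / 0.86 ≈ +€857 million.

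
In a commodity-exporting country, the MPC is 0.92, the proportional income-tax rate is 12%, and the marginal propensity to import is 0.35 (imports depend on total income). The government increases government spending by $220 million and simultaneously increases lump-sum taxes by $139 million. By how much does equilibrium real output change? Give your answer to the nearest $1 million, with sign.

+$170 million

Expenditure multiplier = 1/(1 − c(1−t) + m) = 1/(1 − 0.92×0.88 + 0.35) = 1/0.5404 ≈ 1.85.
ΔG contributes k·ΔG = (+$220 million) / 0.5404 ≈ +$407.1 million.
ΔT of +$139 million changes first-round spending by −c·ΔT = −$127.88 million, contributing k·(−c·ΔT) = (−$127.88 million) / 0.5404 ≈ −$236.6 million.
Net ΔY = k(ΔG − c·ΔT) = (+$92.12 million) / 0.5404 ≈ +$170 million.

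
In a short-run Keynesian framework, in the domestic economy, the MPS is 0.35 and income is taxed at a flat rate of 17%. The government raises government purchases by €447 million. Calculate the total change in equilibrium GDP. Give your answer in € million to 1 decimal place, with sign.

MPC = 1 − MPS = 1 − 0.35 = 0.65.
Government-spending multiplier = 1/(1 − c(1−t)) = 1/(1 − 0.65×0.83) = 1/0.4605 ≈ 2.172.
ΔY = k × ΔG = (+€447 million) / 0.4605 ≈ +€970.7 million.

+€970.7 million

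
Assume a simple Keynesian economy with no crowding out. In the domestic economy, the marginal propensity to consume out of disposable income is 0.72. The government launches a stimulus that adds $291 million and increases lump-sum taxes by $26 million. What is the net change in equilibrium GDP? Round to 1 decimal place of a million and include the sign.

Expenditure multiplier = 1/(1 − MPC) = 1/(1 − 0.72) = 1/0.28 ≈ 3.571.
ΔG contributes k·ΔG = (+$291 million) / 0.28 ≈ +$1,039.3 million.
ΔT of +$26 million changes first-round spending by −c·ΔT = −$18.72 million, contributing k·(−c·ΔT) = (−$18.72 million) / 0.28 ≈ −$66.9 million.
Net ΔY = k(ΔG − c·ΔT) = (+$272.28 million) / 0.28 ≈ +$972.4 million.

+$972.4 million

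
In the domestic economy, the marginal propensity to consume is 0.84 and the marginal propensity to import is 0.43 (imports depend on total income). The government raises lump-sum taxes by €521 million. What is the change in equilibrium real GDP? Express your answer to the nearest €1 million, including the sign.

A lump-sum tax change of +€521 million shifts disposable income by −€521 million; first-round consumption changes by −c × ΔT = −0.84 × (+€521 million) = −€437.64 million.
Expenditure multiplier = 1/(1 − c + m) = 1/(1 − 0.84 + 0.43) = 1/0.59 ≈ 1.695.
The tax multiplier is −c × k ≈ −1.424, so ΔY = k × (−c·ΔT) = (−€437.64 million) / 0.59 ≈ −€742 million.

−€742 million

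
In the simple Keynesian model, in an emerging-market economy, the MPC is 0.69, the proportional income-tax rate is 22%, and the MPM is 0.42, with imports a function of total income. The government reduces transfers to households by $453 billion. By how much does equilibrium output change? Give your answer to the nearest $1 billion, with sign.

−$354 billion

The transfer change shifts disposable income by −$453 billion, so first-round consumption changes by c·ΔTR = 0.69 × (−$453 billion) = −$312.57 billion.
Expenditure multiplier = 1/(1 − c(1−t) + m) = 1/(1 − 0.69×0.78 + 0.42) = 1/0.8818 ≈ 1.134.
The transfer multiplier is c × k ≈ 0.782, so ΔY = k × (c·ΔTR) = (−$312.57 billion) / 0.8818 ≈ −$354 billion.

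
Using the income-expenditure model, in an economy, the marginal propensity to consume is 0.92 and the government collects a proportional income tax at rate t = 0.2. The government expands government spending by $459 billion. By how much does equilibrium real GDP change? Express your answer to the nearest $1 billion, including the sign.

+$1,739 billion

Government-spending multiplier = 1/(1 − c(1−t)) = 1/(1 − 0.92×0.8) = 1/0.264 ≈ 3.788.
ΔY = k × ΔG = (+$459 billion) / 0.264 ≈ +$1,739 billion.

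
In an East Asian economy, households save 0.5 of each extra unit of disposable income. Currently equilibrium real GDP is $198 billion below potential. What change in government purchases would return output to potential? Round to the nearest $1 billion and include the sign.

MPC = 1 − MPS = 1 − 0.5 = 0.5.
Spending multiplier = 1/(1 − MPC) = 1/(1 − 0.5) = 1/0.5 = 2.
Need ΔY = +$198 billion, so ΔG = ΔY/k = (+$198 billion) × 0.5 = +$99 billion.
The government should increase government purchases by $99 billion.

+$99 billion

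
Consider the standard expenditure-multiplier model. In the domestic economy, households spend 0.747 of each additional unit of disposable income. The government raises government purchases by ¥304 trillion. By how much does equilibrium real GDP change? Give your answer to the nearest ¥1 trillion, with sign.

+¥1,202 trillion

Government-spending multiplier = 1/(1 − MPC) = 1/(1 − 0.747) = 1/0.253 ≈ 3.953.
ΔY = k × ΔG = (+¥304 trillion) / 0.253 ≈ +¥1,202 trillion.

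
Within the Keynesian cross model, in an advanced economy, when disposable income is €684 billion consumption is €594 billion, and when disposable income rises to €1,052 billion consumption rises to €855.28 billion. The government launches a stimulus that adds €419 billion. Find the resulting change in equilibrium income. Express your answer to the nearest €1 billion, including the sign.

MPC = ΔC/ΔYd = (855.28 − 594)/(1,052 − 684) = 261.28/368 = 0.71.
Government-spending multiplier = 1/(1 − MPC) = 1/(1 − 0.71) = 1/0.29 ≈ 3.448.
ΔY = k × ΔG = (+€419 billion) / 0.29 ≈ +€1,445 billion.

+€1,445 billion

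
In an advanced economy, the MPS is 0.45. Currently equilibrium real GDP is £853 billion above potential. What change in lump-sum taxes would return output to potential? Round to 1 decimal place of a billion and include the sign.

+£697.9 billion

MPC = 1 − MPS = 1 − 0.45 = 0.55.
Spending multiplier = 1/(1 − MPC) = 1/(1 − 0.55) = 1/0.45 ≈ 2.222.
Tax multiplier = −c·k = −0.55/0.45 ≈ −1.222. Need ΔY = −£853 billion, so ΔT = ΔY/(−c·k) = −(−£853 billion) × 0.45 / 0.55 ≈ +£697.9 billion.
The government should raise lump-sum taxes by £697.9 billion.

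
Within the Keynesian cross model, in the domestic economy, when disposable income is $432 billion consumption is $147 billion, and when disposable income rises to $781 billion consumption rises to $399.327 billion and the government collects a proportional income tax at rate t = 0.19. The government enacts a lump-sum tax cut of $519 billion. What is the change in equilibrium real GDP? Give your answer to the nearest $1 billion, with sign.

+$906 billion

MPC = ΔC/ΔYd = (399.327 − 147)/(781 − 432) = 252.327/349 = 0.723.
A lump-sum tax change of −$519 billion shifts disposable income by +$519 billion; first-round consumption changes by −c × ΔT = −0.723 × (−$519 billion) = +$375.237 billion.
Expenditure multiplier = 1/(1 − c(1−t)) = 1/(1 − 0.723×0.81) = 1/0.41437 ≈ 2.413.
The tax multiplier is −c × k ≈ −1.745, so ΔY = k × (−c·ΔT) = (+$375.237 billion) / 0.41437 ≈ +$906 billion.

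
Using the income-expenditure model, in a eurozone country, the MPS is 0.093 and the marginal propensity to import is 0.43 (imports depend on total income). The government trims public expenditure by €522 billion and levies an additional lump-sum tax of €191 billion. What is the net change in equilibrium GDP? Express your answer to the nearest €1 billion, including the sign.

MPC = 1 − MPS = 1 − 0.093 = 0.907.
Expenditure multiplier = 1/(1 − c + m) = 1/(1 − 0.907 + 0.43) = 1/0.523 ≈ 1.912.
ΔG contributes k·ΔG = (−€522 billion) / 0.523 ≈ −€998.1 billion.
ΔT of +€191 billion changes first-round spending by −c·ΔT = −€173.237 billion, contributing k·(−c·ΔT) = (−€173.237 billion) / 0.523 ≈ −€331.2 billion.
Net ΔY = k(ΔG − c·ΔT) = (−€695.237 billion) / 0.523 ≈ −€1,329 billion.

−€1,329 billion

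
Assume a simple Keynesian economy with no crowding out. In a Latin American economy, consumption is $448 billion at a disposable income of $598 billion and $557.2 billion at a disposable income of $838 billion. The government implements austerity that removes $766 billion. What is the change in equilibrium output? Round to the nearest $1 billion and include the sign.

−$1,406 billion

MPC = ΔC/ΔYd = (557.2 − 448)/(838 − 598) = 109.2/240 = 0.455.
Spending multiplier = 1/(1 − MPC) = 1/(1 − 0.455) = 1/0.545 ≈ 1.835.
ΔY = k × ΔG = (−$766 billion) / 0.545 ≈ −$1,406 billion.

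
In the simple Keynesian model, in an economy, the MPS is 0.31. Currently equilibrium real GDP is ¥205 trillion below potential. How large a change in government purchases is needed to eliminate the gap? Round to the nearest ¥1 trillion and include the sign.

+¥64 trillion

MPC = 1 − MPS = 1 − 0.31 = 0.69.
Spending multiplier = 1/(1 − MPC) = 1/(1 − 0.69) = 1/0.31 ≈ 3.226.
Need ΔY = +¥205 trillion, so ΔG = ΔY/k = (+¥205 trillion) × 0.31 ≈ +¥64 trillion.
The government should increase government purchases by ¥64 trillion.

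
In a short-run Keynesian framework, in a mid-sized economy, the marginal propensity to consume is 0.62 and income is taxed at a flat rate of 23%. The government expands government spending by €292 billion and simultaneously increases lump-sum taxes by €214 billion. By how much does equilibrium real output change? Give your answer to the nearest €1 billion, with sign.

+€305 billion

Expenditure multiplier = 1/(1 − c(1−t)) = 1/(1 − 0.62×0.77) = 1/0.5226 ≈ 1.914.
ΔG contributes k·ΔG = (+€292 billion) / 0.5226 ≈ +€558.7 billion.
ΔT of +€214 billion changes first-round spending by −c·ΔT = −€132.68 billion, contributing k·(−c·ΔT) = (−€132.68 billion) / 0.5226 ≈ −€253.9 billion.
Net ΔY = k(ΔG − c·ΔT) = (+€159.32 billion) / 0.5226 ≈ +€305 billion.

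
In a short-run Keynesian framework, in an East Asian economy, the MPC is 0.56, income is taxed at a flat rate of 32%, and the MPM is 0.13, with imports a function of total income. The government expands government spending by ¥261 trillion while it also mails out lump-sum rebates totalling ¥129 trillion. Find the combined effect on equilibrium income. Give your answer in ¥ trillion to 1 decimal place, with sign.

Expenditure multiplier = 1/(1 − c(1−t) + m) = 1/(1 − 0.56×0.68 + 0.13) = 1/0.7492 ≈ 1.335.
ΔG contributes k·ΔG = (+¥261 trillion) / 0.7492 ≈ +¥348.4 trillion.
ΔT of −¥129 trillion changes first-round spending by −c·ΔT = +¥72.24 trillion, contributing k·(−c·ΔT) = (+¥72.24 trillion) / 0.7492 ≈ +¥96.4 trillion.
Net ΔY = k(ΔG − c·ΔT) = (+¥333.24 trillion) / 0.7492 ≈ +¥444.8 trillion.

+¥444.8 trillion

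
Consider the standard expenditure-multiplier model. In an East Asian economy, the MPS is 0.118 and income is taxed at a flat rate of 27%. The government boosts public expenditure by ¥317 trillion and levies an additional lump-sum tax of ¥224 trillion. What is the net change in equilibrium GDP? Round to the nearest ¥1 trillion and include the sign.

MPC = 1 − MPS = 1 − 0.118 = 0.882.
Expenditure multiplier = 1/(1 − c(1−t)) = 1/(1 − 0.882×0.73) = 1/0.35614 ≈ 2.808.
ΔG contributes k·ΔG = (+¥317 trillion) / 0.35614 ≈ +¥890.1 trillion.
ΔT of +¥224 trillion changes first-round spending by −c·ΔT = −¥197.568 trillion, contributing k·(−c·ΔT) = (−¥197.568 trillion) / 0.35614 ≈ −¥554.7 trillion.
Net ΔY = k(ΔG − c·ΔT) = (+¥119.432 trillion) / 0.35614 ≈ +¥335 trillion.

+¥335 trillion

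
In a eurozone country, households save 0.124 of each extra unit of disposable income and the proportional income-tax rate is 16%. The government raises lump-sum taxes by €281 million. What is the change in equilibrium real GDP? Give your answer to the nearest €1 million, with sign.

−€932 million

MPC = 1 − MPS = 1 − 0.124 = 0.876.
A lump-sum tax change of +€281 million shifts disposable income by −€281 million; first-round consumption changes by −c × ΔT = −0.876 × (+€281 million) = −€246.156 million.
Expenditure multiplier = 1/(1 − c(1−t)) = 1/(1 − 0.876×0.84) = 1/0.26416 ≈ 3.786.
The tax multiplier is −c × k ≈ −3.316, so ΔY = k × (−c·ΔT) = (−€246.156 million) / 0.26416 ≈ −€932 million.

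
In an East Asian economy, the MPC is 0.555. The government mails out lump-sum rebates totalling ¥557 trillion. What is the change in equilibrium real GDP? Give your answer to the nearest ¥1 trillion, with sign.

A lump-sum tax change of −¥557 trillion shifts disposable income by +¥557 trillion; first-round consumption changes by −c × ΔT = −0.555 × (−¥557 trillion) = +¥309.135 trillion.
Expenditure multiplier = 1/(1 − MPC) = 1/(1 − 0.555) = 1/0.445 ≈ 2.247.
The tax multiplier is −c × k ≈ −1.247, so ΔY = k × (−c·ΔT) = (+¥309.135 trillion) / 0.445 ≈ +¥695 trillion.

+¥695 trillion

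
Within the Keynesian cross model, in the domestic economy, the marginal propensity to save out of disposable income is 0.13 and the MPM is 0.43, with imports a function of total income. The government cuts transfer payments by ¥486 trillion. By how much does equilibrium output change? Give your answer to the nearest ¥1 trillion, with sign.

MPC = 1 − MPS = 1 − 0.13 = 0.87.
The transfer change shifts disposable income by −¥486 trillion, so first-round consumption changes by c·ΔTR = 0.87 × (−¥486 trillion) = −¥422.82 trillion.
Expenditure multiplier = 1/(1 − c + m) = 1/(1 − 0.87 + 0.43) = 1/0.56 ≈ 1.786.
The transfer multiplier is c × k ≈ 1.554, so ΔY = k × (c·ΔTR) = (−¥422.82 trillion) / 0.56 ≈ −¥755 trillion.

−¥755 trillion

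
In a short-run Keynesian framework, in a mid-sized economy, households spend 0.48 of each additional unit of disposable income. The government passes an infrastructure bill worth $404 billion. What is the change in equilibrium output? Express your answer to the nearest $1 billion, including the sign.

+$777 billion

Spending multiplier = 1/(1 − MPC) = 1/(1 − 0.48) = 1/0.52 ≈ 1.923.
ΔY = k × ΔG = (+$404 billion) / 0.52 ≈ +$777 billion.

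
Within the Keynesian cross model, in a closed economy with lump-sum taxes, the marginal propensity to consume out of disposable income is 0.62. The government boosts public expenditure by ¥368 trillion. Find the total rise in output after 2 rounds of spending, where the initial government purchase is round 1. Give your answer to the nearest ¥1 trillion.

Round 1 adds ΔG = ¥368 trillion; each later round is MPC = 0.62 times the previous.
After 2 rounds: 368 + 228.16 = ΔG·(1 − c^2)/(1 − c) = 368 × (1 − 0.3844)/0.38 ≈ ¥596 trillion.

¥596 trillion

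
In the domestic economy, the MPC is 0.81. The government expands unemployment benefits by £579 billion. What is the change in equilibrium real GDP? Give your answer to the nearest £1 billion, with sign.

The transfer change shifts disposable income by +£579 billion, so first-round consumption changes by c·ΔTR = 0.81 × (+£579 billion) = +£468.99 billion.
Expenditure multiplier = 1/(1 − MPC) = 1/(1 − 0.81) = 1/0.19 ≈ 5.263.
The transfer multiplier is c × k ≈ 4.263, so ΔY = k × (c·ΔTR) = (+£468.99 billion) / 0.19 ≈ +£2,468 billion.

+£2,468 billion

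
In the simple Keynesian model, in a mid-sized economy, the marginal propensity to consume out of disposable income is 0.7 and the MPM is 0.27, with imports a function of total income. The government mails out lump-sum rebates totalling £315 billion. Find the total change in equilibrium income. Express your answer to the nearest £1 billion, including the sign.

A lump-sum tax change of −£315 billion shifts disposable income by +£315 billion; first-round consumption changes by −c × ΔT = −0.7 × (−£315 billion) = +£220.5 billion.
Expenditure multiplier = 1/(1 − c + m) = 1/(1 − 0.7 + 0.27) = 1/0.57 ≈ 1.754.
The tax multiplier is −c × k ≈ −1.228, so ΔY = k × (−c·ΔT) = (+£220.5 billion) / 0.57 ≈ +£387 billion.

+£387 billion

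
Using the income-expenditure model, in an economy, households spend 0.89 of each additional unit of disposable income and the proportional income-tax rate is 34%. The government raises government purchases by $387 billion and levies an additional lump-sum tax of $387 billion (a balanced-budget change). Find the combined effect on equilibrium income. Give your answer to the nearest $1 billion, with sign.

Expenditure multiplier = 1/(1 − c(1−t)) = 1/(1 − 0.89×0.66) = 1/0.4126 ≈ 2.424.
ΔG contributes k·ΔG = (+$387 billion) / 0.4126 ≈ +$938 billion.
ΔT of +$387 billion changes first-round spending by −c·ΔT = −$344.43 billion, contributing k·(−c·ΔT) = (−$344.43 billion) / 0.4126 ≈ −$834.8 billion.
Net ΔY = k(ΔG − c·ΔT) = (+$42.57 billion) / 0.4126 ≈ +$103 billion.

+$103 billion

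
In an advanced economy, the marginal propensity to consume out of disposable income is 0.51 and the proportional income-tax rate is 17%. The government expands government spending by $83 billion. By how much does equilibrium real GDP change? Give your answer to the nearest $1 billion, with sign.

+$144 billion

Government-spending multiplier = 1/(1 − c(1−t)) = 1/(1 − 0.51×0.83) = 1/0.5767 ≈ 1.734.
ΔY = k × ΔG = (+$83 billion) / 0.5767 ≈ +$144 billion.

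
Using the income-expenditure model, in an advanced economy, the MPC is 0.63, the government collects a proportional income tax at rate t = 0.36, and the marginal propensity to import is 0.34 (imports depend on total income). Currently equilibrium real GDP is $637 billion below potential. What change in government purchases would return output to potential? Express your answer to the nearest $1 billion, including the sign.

Spending multiplier = 1/(1 − c(1−t) + m) = 1/(1 − 0.63×0.64 + 0.34) = 1/0.9368 ≈ 1.067.
Need ΔY = +$637 billion, so ΔG = ΔY/k = (+$637 billion) × 0.9368 ≈ +$597 billion.
The government should increase government purchases by $597 billion.

+$597 billion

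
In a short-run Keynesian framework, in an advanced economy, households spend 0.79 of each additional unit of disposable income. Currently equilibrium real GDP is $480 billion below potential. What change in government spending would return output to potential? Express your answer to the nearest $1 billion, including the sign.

Spending multiplier = 1/(1 − MPC) = 1/(1 − 0.79) = 1/0.21 ≈ 4.762.
Need ΔY = +$480 billion, so ΔG = ΔY/k = (+$480 billion) × 0.21 ≈ +$101 billion.
The government should increase government spending by $101 billion.

+$101 billion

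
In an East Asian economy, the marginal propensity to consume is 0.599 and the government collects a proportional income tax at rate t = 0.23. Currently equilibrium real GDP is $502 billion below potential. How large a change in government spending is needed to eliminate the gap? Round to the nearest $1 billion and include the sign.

Spending multiplier = 1/(1 − c(1−t)) = 1/(1 − 0.599×0.77) = 1/0.53877 ≈ 1.856.
Need ΔY = +$502 billion, so ΔG = ΔY/k = (+$502 billion) × 0.53877 ≈ +$270 billion.
The government should increase government spending by $270 billion.

+$270 billion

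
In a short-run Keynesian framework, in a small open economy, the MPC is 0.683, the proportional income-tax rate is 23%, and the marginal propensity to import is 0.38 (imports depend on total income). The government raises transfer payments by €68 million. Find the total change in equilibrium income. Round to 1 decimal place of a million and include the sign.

+€54.4 million

The transfer change shifts disposable income by +€68 million, so first-round consumption changes by c·ΔTR = 0.683 × (+€68 million) = +€46.444 million.
Expenditure multiplier = 1/(1 − c(1−t) + m) = 1/(1 − 0.683×0.77 + 0.38) = 1/0.85409 ≈ 1.171.
The transfer multiplier is c × k ≈ 0.8, so ΔY = k × (c·ΔTR) = (+€46.444 million) / 0.85409 ≈ +€54.4 million.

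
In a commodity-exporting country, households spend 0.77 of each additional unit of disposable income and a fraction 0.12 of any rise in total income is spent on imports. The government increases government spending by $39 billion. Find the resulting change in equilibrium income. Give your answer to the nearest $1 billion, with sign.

Government-spending multiplier = 1/(1 − c + m) = 1/(1 − 0.77 + 0.12) = 1/0.35 ≈ 2.857.
ΔY = k × ΔG = (+$39 billion) / 0.35 ≈ +$111 billion.

+$111 billion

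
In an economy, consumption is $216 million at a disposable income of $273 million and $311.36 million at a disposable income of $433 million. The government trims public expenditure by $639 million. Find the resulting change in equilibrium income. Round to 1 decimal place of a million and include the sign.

−$1,581.7 million

MPC = ΔC/ΔYd = (311.36 − 216)/(433 − 273) = 95.36/160 = 0.596.
Spending multiplier = 1/(1 − MPC) = 1/(1 − 0.596) = 1/0.404 ≈ 2.475.
ΔY = k × ΔG = (−$639 million) / 0.404 ≈ −$1,581.7 million.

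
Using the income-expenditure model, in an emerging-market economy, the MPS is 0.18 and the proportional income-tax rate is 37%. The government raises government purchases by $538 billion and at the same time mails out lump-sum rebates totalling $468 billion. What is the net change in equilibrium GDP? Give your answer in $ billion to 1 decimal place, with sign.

MPC = 1 − MPS = 1 − 0.18 = 0.82.
Expenditure multiplier = 1/(1 − c(1−t)) = 1/(1 − 0.82×0.63) = 1/0.4834 ≈ 2.069.
ΔG contributes k·ΔG = (+$538 billion) / 0.4834 ≈ +$1,112.9 billion.
ΔT of −$468 billion changes first-round spending by −c·ΔT = +$383.76 billion, contributing k·(−c·ΔT) = (+$383.76 billion) / 0.4834 ≈ +$793.9 billion.
Net ΔY = k(ΔG − c·ΔT) = (+$921.76 billion) / 0.4834 ≈ +$1,906.8 billion.

+$1,906.8 billion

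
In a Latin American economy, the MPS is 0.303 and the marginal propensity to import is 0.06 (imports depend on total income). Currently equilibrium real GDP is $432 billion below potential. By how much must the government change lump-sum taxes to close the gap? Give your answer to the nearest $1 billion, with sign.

−$225 billion

MPC = 1 − MPS = 1 − 0.303 = 0.697.
Spending multiplier = 1/(1 − c + m) = 1/(1 − 0.697 + 0.06) = 1/0.363 ≈ 2.755.
Tax multiplier = −c·k = −0.697/0.363 ≈ −1.92. Need ΔY = +$432 billion, so ΔT = ΔY/(−c·k) = −(+$432 billion) × 0.363 / 0.697 ≈ −$225 billion.
The government should cut lump-sum taxes by $225 billion.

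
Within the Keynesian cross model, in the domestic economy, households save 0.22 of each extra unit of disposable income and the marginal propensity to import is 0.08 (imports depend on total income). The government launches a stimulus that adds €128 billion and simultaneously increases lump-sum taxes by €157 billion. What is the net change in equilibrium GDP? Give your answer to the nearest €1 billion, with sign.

+€18 billion

MPC = 1 − MPS = 1 − 0.22 = 0.78.
Expenditure multiplier = 1/(1 − c + m) = 1/(1 − 0.78 + 0.08) = 1/0.3 ≈ 3.333.
ΔG contributes k·ΔG = (+€128 billion) / 0.3 ≈ +€426.7 billion.
ΔT of +€157 billion changes first-round spending by −c·ΔT = −€122.46 billion, contributing k·(−c·ΔT) = (−€122.46 billion) / 0.3 = −€408.2 billion.
Net ΔY = k(ΔG − c·ΔT) = (+€5.54 billion) / 0.3 ≈ +€18 billion.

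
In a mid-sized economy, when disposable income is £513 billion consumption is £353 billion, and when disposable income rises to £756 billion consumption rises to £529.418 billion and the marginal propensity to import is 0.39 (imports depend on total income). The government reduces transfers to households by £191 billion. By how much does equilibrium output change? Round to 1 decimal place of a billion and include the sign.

−£208.8 billion

MPC = ΔC/ΔYd = (529.418 − 353)/(756 − 513) = 176.418/243 = 0.726.
The transfer change shifts disposable income by −£191 billion, so first-round consumption changes by c·ΔTR = 0.726 × (−£191 billion) = −£138.666 billion.
Expenditure multiplier = 1/(1 − c + m) = 1/(1 − 0.726 + 0.39) = 1/0.664 ≈ 1.506.
The transfer multiplier is c × k ≈ 1.093, so ΔY = k × (c·ΔTR) = (−£138.666 billion) / 0.664 ≈ −£208.8 billion.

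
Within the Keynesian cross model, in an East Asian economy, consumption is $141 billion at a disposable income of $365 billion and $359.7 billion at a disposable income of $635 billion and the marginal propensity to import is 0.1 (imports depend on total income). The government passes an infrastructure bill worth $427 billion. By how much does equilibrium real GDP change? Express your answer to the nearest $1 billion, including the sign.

MPC = ΔC/ΔYd = (359.7 − 141)/(635 − 365) = 218.7/270 = 0.81.
Spending multiplier = 1/(1 − c + m) = 1/(1 − 0.81 + 0.1) = 1/0.29 ≈ 3.448.
ΔY = k × ΔG = (+$427 billion) / 0.29 ≈ +$1,472 billion.

+$1,472 billion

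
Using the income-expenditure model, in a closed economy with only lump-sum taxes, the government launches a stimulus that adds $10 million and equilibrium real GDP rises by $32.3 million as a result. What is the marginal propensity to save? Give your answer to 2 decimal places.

Implied spending multiplier k = ΔY/ΔG = 32.3/10 = 3.23.
Since k = 1/(1 − MPC), MPC = 1 − 1/k = 1 − ΔG/ΔY = 1 − 10/32.3 ≈ 0.69.
MPS = 1 − MPC = 0.31.

0.31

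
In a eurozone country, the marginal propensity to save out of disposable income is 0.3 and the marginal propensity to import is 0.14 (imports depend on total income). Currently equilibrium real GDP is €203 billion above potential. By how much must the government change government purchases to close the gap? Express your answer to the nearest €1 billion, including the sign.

MPC = 1 − MPS = 1 − 0.3 = 0.7.
Spending multiplier = 1/(1 − c + m) = 1/(1 − 0.7 + 0.14) = 1/0.44 ≈ 2.273.
Need ΔY = −€203 billion, so ΔG = ΔY/k = (−€203 billion) × 0.44 ≈ −€89 billion.
The government should cut government purchases by €89 billion.

−€89 billion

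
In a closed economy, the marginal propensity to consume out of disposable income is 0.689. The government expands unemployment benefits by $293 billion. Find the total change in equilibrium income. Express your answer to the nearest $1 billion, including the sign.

+$649 billion

The transfer change shifts disposable income by +$293 billion, so first-round consumption changes by c·ΔTR = 0.689 × (+$293 billion) = +$201.877 billion.
Expenditure multiplier = 1/(1 − MPC) = 1/(1 − 0.689) = 1/0.311 ≈ 3.215.
The transfer multiplier is c × k ≈ 2.215, so ΔY = k × (c·ΔTR) = (+$201.877 billion) / 0.311 ≈ +$649 billion.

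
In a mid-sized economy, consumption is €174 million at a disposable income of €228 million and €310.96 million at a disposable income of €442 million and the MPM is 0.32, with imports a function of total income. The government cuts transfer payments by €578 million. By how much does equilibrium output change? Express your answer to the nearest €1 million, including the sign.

MPC = ΔC/ΔYd = (310.96 − 174)/(442 − 228) = 136.96/214 = 0.64.
The transfer change shifts disposable income by −€578 million, so first-round consumption changes by c·ΔTR = 0.64 × (−€578 million) = −€369.92 million.
Expenditure multiplier = 1/(1 − c + m) = 1/(1 − 0.64 + 0.32) = 1/0.68 ≈ 1.471.
The transfer multiplier is c × k ≈ 0.941, so ΔY = k × (c·ΔTR) = (−€369.92 million) / 0.68 = −€544 million.

−€544 million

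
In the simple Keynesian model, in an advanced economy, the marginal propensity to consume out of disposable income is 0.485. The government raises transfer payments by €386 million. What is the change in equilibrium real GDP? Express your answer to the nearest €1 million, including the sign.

+€364 million

The transfer change shifts disposable income by +€386 million, so first-round consumption changes by c·ΔTR = 0.485 × (+€386 million) = +€187.21 million.
Expenditure multiplier = 1/(1 − MPC) = 1/(1 − 0.485) = 1/0.515 ≈ 1.942.
The transfer multiplier is c × k ≈ 0.942, so ΔY = k × (c·ΔTR) = (+€187.21 million) / 0.515 ≈ +€364 million.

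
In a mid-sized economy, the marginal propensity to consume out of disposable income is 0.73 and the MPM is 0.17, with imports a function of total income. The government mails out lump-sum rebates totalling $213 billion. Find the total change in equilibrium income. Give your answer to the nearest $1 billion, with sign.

A lump-sum tax change of −$213 billion shifts disposable income by +$213 billion; first-round consumption changes by −c × ΔT = −0.73 × (−$213 billion) = +$155.49 billion.
Expenditure multiplier = 1/(1 − c + m) = 1/(1 − 0.73 + 0.17) = 1/0.44 ≈ 2.273.
The tax multiplier is −c × k ≈ −1.659, so ΔY = k × (−c·ΔT) = (+$155.49 billion) / 0.44 ≈ +$353 billion.

+$353 billion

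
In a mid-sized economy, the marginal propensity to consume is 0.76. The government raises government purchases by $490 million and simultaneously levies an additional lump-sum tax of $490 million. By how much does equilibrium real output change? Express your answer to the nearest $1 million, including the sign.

+$490 million

Expenditure multiplier = 1/(1 − MPC) = 1/(1 − 0.76) = 1/0.24 ≈ 4.167.
ΔG contributes k·ΔG = (+$490 million) / 0.24 ≈ +$2,041.7 million.
ΔT of +$490 million changes first-round spending by −c·ΔT = −$372.4 million, contributing k·(−c·ΔT) = (−$372.4 million) / 0.24 ≈ −$1,551.7 million.
With ΔG = ΔT and no other leakages, the balanced-budget multiplier is 1, so ΔY = ΔG = +$490 million.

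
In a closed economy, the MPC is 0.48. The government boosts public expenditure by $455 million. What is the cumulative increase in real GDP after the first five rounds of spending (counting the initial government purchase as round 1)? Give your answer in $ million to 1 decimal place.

Round 1 adds ΔG = $455 million; each later round is MPC = 0.48 times the previous.
After 5 rounds: 455 + 218.4 + 104.832 + 50.31936 + 24.1532928 = ΔG·(1 − c^5)/(1 − c) = 455 × (1 − 0.0254803968)/0.52 ≈ $852.7 million.

$852.7 million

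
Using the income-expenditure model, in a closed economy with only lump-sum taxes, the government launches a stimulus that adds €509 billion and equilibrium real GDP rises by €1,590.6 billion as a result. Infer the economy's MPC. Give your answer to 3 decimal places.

0.680

Implied spending multiplier k = ΔY/ΔG = 1,590.6/509 ≈ 3.125.
Since k = 1/(1 − MPC), MPC = 1 − 1/k = 1 − ΔG/ΔY = 1 − 509/1,590.6 ≈ 0.680.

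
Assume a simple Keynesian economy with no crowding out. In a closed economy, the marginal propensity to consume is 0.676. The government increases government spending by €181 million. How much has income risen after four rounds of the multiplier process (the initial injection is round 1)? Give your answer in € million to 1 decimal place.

Round 1 adds ΔG = €181 million; each later round is MPC = 0.676 times the previous.
After 4 rounds: 181 + 122.356 + 82.712656 + 55.913755456 = ΔG·(1 − c^4)/(1 − c) = 181 × (1 − 0.208827064576)/0.324 ≈ €442 million.

€442.0 million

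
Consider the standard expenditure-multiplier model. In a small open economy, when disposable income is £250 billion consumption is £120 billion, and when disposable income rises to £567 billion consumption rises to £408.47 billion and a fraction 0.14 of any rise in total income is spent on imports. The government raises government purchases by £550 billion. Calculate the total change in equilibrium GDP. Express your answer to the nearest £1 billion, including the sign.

MPC = ΔC/ΔYd = (408.47 − 120)/(567 − 250) = 288.47/317 = 0.91.
Spending multiplier = 1/(1 − c + m) = 1/(1 − 0.91 + 0.14) = 1/0.23 ≈ 4.348.
ΔY = k × ΔG = (+£550 billion) / 0.23 ≈ +£2,391 billion.

+£2,391 billion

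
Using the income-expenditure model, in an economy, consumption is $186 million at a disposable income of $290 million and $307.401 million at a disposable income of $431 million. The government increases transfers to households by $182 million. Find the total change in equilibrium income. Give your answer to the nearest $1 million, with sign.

+$1,127 million

MPC = ΔC/ΔYd = (307.401 − 186)/(431 − 290) = 121.401/141 = 0.861.
The transfer change shifts disposable income by +$182 million, so first-round consumption changes by c·ΔTR = 0.861 × (+$182 million) = +$156.702 million.
Expenditure multiplier = 1/(1 − MPC) = 1/(1 − 0.861) = 1/0.139 ≈ 7.194.
The transfer multiplier is c × k ≈ 6.194, so ΔY = k × (c·ΔTR) = (+$156.702 million) / 0.139 ≈ +$1,127 million.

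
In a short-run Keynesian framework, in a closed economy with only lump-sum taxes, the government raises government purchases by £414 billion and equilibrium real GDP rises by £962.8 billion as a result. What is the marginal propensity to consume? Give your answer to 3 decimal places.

0.570

Implied spending multiplier k = ΔY/ΔG = 962.8/414 ≈ 2.3256.
Since k = 1/(1 − MPC), MPC = 1 − 1/k = 1 − ΔG/ΔY = 1 − 414/962.8 ≈ 0.570.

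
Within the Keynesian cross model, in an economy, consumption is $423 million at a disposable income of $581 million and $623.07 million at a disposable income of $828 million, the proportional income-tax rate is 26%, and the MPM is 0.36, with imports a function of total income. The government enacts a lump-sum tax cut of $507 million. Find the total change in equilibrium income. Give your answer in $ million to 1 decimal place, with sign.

MPC = ΔC/ΔYd = (623.07 − 423)/(828 − 581) = 200.07/247 = 0.81.
A lump-sum tax change of −$507 million shifts disposable income by +$507 million; first-round consumption changes by −c × ΔT = −0.81 × (−$507 million) = +$410.67 million.
Expenditure multiplier = 1/(1 − c(1−t) + m) = 1/(1 − 0.81×0.74 + 0.36) = 1/0.7606 ≈ 1.315.
The tax multiplier is −c × k ≈ −1.065, so ΔY = k × (−c·ΔT) = (+$410.67 million) / 0.7606 ≈ +$539.9 million.

+$539.9 million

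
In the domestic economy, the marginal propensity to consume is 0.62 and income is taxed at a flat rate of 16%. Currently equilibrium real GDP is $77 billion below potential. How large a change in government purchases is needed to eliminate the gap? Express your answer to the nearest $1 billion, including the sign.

+$37 billion

Spending multiplier = 1/(1 − c(1−t)) = 1/(1 − 0.62×0.84) = 1/0.4792 ≈ 2.087.
Need ΔY = +$77 billion, so ΔG = ΔY/k = (+$77 billion) × 0.4792 ≈ +$37 billion.
The government should increase government purchases by $37 billion.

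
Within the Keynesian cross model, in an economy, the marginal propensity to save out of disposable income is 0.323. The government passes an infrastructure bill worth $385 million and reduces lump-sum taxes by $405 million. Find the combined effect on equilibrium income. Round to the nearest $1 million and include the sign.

MPC = 1 − MPS = 1 − 0.323 = 0.677.
Expenditure multiplier = 1/(1 − MPC) = 1/(1 − 0.677) = 1/0.323 ≈ 3.096.
ΔG contributes k·ΔG = (+$385 million) / 0.323 ≈ +$1,192 million.
ΔT of −$405 million changes first-round spending by −c·ΔT = +$274.185 million, contributing k·(−c·ΔT) = (+$274.185 million) / 0.323 ≈ +$848.9 million.
Net ΔY = k(ΔG − c·ΔT) = (+$659.185 million) / 0.323 ≈ +$2,041 million.

+$2,041 million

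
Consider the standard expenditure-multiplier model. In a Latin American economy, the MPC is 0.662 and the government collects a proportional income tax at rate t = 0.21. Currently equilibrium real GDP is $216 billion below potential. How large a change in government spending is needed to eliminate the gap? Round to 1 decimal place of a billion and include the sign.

+$103.0 billion

Spending multiplier = 1/(1 − c(1−t)) = 1/(1 − 0.662×0.79) = 1/0.47702 ≈ 2.096.
Need ΔY = +$216 billion, so ΔG = ΔY/k = (+$216 billion) × 0.47702 ≈ +$103 billion.
The government should increase government spending by $103 billion.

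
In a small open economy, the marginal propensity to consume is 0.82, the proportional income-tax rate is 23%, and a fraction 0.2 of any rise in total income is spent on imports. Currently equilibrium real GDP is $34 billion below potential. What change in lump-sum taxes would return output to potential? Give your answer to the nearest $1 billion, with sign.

−$24 billion

Spending multiplier = 1/(1 − c(1−t) + m) = 1/(1 − 0.82×0.77 + 0.2) = 1/0.5686 ≈ 1.759.
Tax multiplier = −c·k = −0.82/0.5686 ≈ −1.442. Need ΔY = +$34 billion, so ΔT = ΔY/(−c·k) = −(+$34 billion) × 0.5686 / 0.82 ≈ −$24 billion.
The government should cut lump-sum taxes by $24 billion.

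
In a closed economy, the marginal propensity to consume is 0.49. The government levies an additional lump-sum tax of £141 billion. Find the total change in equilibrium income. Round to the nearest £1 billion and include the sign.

−£135 billion

A lump-sum tax change of +£141 billion shifts disposable income by −£141 billion; first-round consumption changes by −c × ΔT = −0.49 × (+£141 billion) = −£69.09 billion.
Expenditure multiplier = 1/(1 − MPC) = 1/(1 − 0.49) = 1/0.51 ≈ 1.961.
The tax multiplier is −c × k ≈ −0.961, so ΔY = k × (−c·ΔT) = (−£69.09 billion) / 0.51 ≈ −£135 billion.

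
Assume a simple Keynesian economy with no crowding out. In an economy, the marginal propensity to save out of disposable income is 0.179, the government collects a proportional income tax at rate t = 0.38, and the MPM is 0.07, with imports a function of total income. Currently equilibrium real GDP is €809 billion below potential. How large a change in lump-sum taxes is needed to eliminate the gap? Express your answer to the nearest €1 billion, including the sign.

MPC = 1 − MPS = 1 − 0.179 = 0.821.
Spending multiplier = 1/(1 − c(1−t) + m) = 1/(1 − 0.821×0.62 + 0.07) = 1/0.56098 ≈ 1.783.
Tax multiplier = −c·k = −0.821/0.56098 ≈ −1.464. Need ΔY = +€809 billion, so ΔT = ΔY/(−c·k) = −(+€809 billion) × 0.56098 / 0.821 ≈ −€553 billion.
The government should cut lump-sum taxes by €553 billion.

−€553 billion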